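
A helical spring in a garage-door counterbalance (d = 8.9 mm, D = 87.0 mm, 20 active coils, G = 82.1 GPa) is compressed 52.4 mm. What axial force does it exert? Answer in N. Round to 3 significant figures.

k = Gd⁴/(8D³N_a) = (82.1×10³)(8.9⁴)/(8·87.0³·20) = 4.8891 N/mm
F = k·δ = 4.8891 × 52.4 = 256.19 N

256 N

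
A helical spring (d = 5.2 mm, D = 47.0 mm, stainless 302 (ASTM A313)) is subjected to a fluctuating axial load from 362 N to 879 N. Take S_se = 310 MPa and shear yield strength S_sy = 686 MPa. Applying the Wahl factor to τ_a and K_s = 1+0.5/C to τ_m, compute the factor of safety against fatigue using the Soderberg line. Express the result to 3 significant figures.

0.611

C = D/d = 47.0/5.2 = 9.0385; K_W = (4C−1)/(4C−4)+0.615/C = 1.1613; K_s = 1+0.5/C = 1.0553
F_a = (F_max−F_min)/2 = 258.5 N; F_m = (F_max+F_min)/2 = 620.5 N
τ_a = K_W·8F_aD/(πd³) = 1.1613 × 220.03 = 255.53 MPa
τ_m = K_s·8F_mD/(πd³) = 1.0553 × 528.17 = 557.38 MPa
Soderberg: 1/n_f = τ_a/S_se + τ_m/S_sy = 255.53/310 + 557.38/686 = 0.82430 + 0.81251 = 1.6368
n_f = 1/1.6368 = 0.6109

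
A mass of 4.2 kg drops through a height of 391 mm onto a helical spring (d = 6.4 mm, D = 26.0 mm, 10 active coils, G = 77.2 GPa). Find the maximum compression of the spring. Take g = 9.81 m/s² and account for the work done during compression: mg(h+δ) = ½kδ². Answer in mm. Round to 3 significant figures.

19.2 mm

k = Gd⁴/(8D³N_a) = (77.2×10³)(6.4⁴)/(8·26.0³·10) = 92.114 N/mm
W = mg = 4.2 × 9.81 = 41.202 N
½kδ² − Wδ − Wh = 0 → δ = (W + √(W² + 2kWh))/k
δ = (41.202 + √(1697.6 + 2.96792e+06))/92.114 = (41.202 + 1723.3)/92.114 = 19.155 mm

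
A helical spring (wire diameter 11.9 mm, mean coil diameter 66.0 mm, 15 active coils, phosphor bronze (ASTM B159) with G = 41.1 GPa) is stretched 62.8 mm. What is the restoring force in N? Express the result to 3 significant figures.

k = Gd⁴/(8D³N_a) = (41.1×10³)(11.9⁴)/(8·66.0³·15) = 23.89 N/mm
F = k·δ = 23.89 × 62.8 = 1500.3 N

1500 N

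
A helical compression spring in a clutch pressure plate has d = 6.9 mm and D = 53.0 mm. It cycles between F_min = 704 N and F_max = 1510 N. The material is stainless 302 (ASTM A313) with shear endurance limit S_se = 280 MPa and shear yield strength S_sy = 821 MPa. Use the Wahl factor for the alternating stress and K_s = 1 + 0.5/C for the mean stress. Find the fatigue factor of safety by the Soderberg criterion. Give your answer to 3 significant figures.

C = D/d = 53.0/6.9 = 7.6812; K_W = (4C−1)/(4C−4)+0.615/C = 1.1923; K_s = 1+0.5/C = 1.0651
F_a = (F_max−F_min)/2 = 403 N; F_m = (F_max+F_min)/2 = 1107 N
τ_a = K_W·8F_aD/(πd³) = 1.1923 × 165.57 = 197.41 MPa
τ_m = K_s·8F_mD/(πd³) = 1.0651 × 454.8 = 484.4 MPa
Soderberg: 1/n_f = τ_a/S_se + τ_m/S_sy = 197.41/280 + 484.4/821 = 0.70503 + 0.59001 = 1.295
n_f = 1/1.295 = 0.7722

0.772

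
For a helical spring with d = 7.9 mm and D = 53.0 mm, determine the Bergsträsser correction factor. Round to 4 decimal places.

C = D/d = 53.0/7.9 = 6.7089
K_B = (4C+2)/(4C−3) = 28.835/23.835 = 1.2098

1.2098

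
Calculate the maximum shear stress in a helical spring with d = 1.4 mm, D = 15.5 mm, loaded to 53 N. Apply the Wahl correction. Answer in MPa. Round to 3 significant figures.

861 MPa

Spring index C = D/d = 15.5/1.4 = 11.0714
K_W = (4C−1)/(4C−4) + 0.615/C = 43.286/40.286 + 0.0555 = 1.1300
τ₀ = 8FD/(πd³) = 8·53·15.5/(π·1.4³) = 6572/8.6205 = 762.37 MPa
τ_max = K·τ₀ = 1.1300 × 762.37 = 861.49 MPa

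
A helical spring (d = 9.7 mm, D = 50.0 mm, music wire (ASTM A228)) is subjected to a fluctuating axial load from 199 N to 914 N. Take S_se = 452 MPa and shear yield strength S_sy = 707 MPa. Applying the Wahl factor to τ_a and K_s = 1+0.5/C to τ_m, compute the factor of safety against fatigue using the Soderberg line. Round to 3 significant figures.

C = D/d = 50.0/9.7 = 5.1546; K_W = (4C−1)/(4C−4)+0.615/C = 1.2998; K_s = 1+0.5/C = 1.0970
F_a = (F_max−F_min)/2 = 357.5 N; F_m = (F_max+F_min)/2 = 556.5 N
τ_a = K_W·8F_aD/(πd³) = 1.2998 × 49.874 = 64.827 MPa
τ_m = K_s·8F_mD/(πd³) = 1.0970 × 77.635 = 85.166 MPa
Soderberg: 1/n_f = τ_a/S_se + τ_m/S_sy = 64.827/452 + 85.166/707 = 0.14342 + 0.12046 = 0.26388
n_f = 1/0.26388 = 3.79

3.79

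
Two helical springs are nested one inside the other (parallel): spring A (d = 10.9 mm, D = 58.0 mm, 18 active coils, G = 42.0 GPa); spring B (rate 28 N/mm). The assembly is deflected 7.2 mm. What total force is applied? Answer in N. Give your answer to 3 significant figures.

k_A = Gd⁴/(8D³N_a) = (42.0×10³)(10.9⁴)/(8·58.0³·18) = 21.101 N/mm
Parallel: k_eq = 21.101 + 28 = 49.101 N/mm
F = k_eq·δ = 49.101·7.2 = 353.53 N

354 N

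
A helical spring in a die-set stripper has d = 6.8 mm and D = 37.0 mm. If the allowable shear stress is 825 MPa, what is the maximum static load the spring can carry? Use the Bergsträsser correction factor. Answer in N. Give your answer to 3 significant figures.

C = D/d = 37.0/6.8 = 5.4412
K_B = (4C+2)/(4C−3) = 23.765/18.765 = 1.2665
τ_max = K·8FD/(πd³) → F_max = τ_allow·πd³/(8DK)
F_max = 825·π·6.8³/(8·37.0·1.2665) = 8.1495e+05/374.87 = 2173.9 N

2170 N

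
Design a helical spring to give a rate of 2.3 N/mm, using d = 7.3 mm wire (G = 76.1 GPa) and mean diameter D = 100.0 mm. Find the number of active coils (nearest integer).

N_a = Gd⁴/(8D³k) = (76.1×10³ × 7.3⁴)/(8 × 100.0³ × 2.3)
    = 2.16111e+08 / 1.84e+07 = 11.75 → 12 coils

12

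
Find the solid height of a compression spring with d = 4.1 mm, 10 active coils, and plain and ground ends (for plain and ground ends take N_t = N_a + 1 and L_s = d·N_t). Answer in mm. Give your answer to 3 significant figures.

plain and ground ends: N_t = N_a + 1 = 10 + 1 = 11
L_s = d·N_t = 4.1 × 11 = 45.1 mm

45.1 mm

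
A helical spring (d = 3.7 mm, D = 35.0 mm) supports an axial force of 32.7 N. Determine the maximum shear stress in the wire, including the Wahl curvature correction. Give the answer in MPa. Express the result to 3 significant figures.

Spring index C = D/d = 35.0/3.7 = 9.4595
K_W = (4C−1)/(4C−4) + 0.615/C = 36.838/33.838 + 0.0650 = 1.1537
τ₀ = 8FD/(πd³) = 8·32.7·35.0/(π·3.7³) = 9156/159.13 = 57.537 MPa
τ_max = K·τ₀ = 1.1537 × 57.537 = 66.379 MPa

66.4 MPa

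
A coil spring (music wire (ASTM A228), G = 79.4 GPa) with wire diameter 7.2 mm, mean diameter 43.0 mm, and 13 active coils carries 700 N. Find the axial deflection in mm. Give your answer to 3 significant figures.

k = Gd⁴/(8D³N_a) = (79.4×10³)(7.2⁴)/(8·43.0³·13) = 25.805 N/mm
δ = F/k = 700 / 25.805 = 27.126 mm

27.1 mm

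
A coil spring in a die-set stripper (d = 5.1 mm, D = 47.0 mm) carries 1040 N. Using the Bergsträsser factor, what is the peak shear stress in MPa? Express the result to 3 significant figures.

Spring index C = D/d = 47.0/5.1 = 9.2157
K_B = (4C+2)/(4C−3) = 38.863/33.863 = 1.1477
τ₀ = 8FD/(πd³) = 8·1040·47.0/(π·5.1³) = 391040/416.74 = 938.34 MPa
τ_max = K·τ₀ = 1.1477 × 938.34 = 1076.9 MPa

1080 MPa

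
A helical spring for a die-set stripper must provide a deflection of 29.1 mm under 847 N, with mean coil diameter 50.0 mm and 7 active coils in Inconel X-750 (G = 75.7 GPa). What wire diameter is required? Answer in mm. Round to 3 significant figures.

Required rate k = F/δ = 847/29.1 = 29.107 N/mm
d = (8D³N_a·k / G)^(1/4) = (8·50.0³·7·29.107 / (75.7×10³))^0.25
  = (2691.5)^0.25 = 7.2027 mm

7.20 mm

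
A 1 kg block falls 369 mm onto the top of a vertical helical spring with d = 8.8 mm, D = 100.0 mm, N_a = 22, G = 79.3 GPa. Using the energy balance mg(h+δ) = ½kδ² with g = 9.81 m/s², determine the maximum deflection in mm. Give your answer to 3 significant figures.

55.5 mm

k = Gd⁴/(8D³N_a) = (79.3×10³)(8.8⁴)/(8·100.0³·22) = 2.702 N/mm
W = mg = 1 × 9.81 = 9.81 N
½kδ² − Wδ − Wh = 0 → δ = (W + √(W² + 2kWh))/k
δ = (9.81 + √(96.236 + 19562.1))/2.702 = (9.81 + 140.21)/2.702 = 55.52 mm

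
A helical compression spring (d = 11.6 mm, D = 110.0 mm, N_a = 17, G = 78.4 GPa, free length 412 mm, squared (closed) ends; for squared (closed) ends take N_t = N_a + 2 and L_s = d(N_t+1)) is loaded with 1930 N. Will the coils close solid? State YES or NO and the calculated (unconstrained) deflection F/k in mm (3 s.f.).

k = Gd⁴/(8D³N_a) = (78.4×10³)(11.6⁴)/(8·110.0³·17) = 7.8421 N/mm
N_t = 19; L_s = 11.6·20 = 232 mm; δ_solid = L₀ − L_s = 412 − 232 = 180 mm
δ = F/k = 1930/7.8421 = 246.11 mm
δ ≥ δ_solid → spring goes solid

YES, δ = 246 mm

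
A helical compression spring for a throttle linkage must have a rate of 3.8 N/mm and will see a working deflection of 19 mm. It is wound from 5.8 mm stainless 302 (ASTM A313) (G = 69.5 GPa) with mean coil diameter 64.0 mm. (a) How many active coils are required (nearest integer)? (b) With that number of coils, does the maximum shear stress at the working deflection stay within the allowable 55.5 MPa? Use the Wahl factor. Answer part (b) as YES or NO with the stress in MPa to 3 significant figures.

N_a = Gd⁴/(8D³k) = (69.5×10³)(5.8⁴)/(8·64.0³·3.8) = 9.869 → N_a = 10
Actual rate k = Gd⁴/(8D³·10) = 3.7503 N/mm
Working load F = kδ = 3.7503·19 = 71.256 N
C = 64.0/5.8 = 11.0345; K_W = (4C−1)/(4C−4)+0.615/C = 1.1305
τ_max = K_W·8FD/(πd³) = 1.1305·59.519 = 67.285 MPa
τ_max > 55.5 MPa → exceeds allowable

(a) 10 coils; (b) NO, τ_max = 67.3 MPa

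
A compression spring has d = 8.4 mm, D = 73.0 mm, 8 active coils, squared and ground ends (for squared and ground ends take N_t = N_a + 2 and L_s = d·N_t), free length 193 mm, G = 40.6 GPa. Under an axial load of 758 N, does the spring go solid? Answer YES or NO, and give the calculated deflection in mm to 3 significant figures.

k = Gd⁴/(8D³N_a) = (40.6×10³)(8.4⁴)/(8·73.0³·8) = 8.1189 N/mm
N_t = 10; L_s = 8.4·10 = 84 mm; δ_solid = L₀ − L_s = 193 − 84 = 109 mm
δ = F/k = 758/8.1189 = 93.363 mm
δ < δ_solid → spring does not go solid

NO, δ = 93.4 mm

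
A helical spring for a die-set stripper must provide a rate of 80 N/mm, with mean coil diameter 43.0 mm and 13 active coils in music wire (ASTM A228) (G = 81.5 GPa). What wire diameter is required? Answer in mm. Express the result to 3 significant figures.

d = (8D³N_a·k / G)^(1/4) = (8·43.0³·13·80 / (81.5×10³))^0.25
  = (8116.5)^0.25 = 9.4917 mm

9.49 mm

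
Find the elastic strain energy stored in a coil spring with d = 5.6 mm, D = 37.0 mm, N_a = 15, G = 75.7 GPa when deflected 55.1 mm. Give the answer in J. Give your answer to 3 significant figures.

k = Gd⁴/(8D³N_a) = (75.7×10³)(5.6⁴)/(8·37.0³·15) = 12.248 N/mm
U = ½kδ² = 0.5 × 12.248 × 55.1² = 18592 N·mm = 18.592 J

18.6 J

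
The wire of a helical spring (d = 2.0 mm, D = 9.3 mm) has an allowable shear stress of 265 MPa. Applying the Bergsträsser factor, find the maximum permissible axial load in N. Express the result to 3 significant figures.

C = D/d = 9.3/2.0 = 4.6500
K_B = (4C+2)/(4C−3) = 20.600/15.600 = 1.3205
τ_max = K·8FD/(πd³) → F_max = τ_allow·πd³/(8DK)
F_max = 265·π·2.0³/(8·9.3·1.3205) = 6660.2/98.246 = 67.791 N

67.8 N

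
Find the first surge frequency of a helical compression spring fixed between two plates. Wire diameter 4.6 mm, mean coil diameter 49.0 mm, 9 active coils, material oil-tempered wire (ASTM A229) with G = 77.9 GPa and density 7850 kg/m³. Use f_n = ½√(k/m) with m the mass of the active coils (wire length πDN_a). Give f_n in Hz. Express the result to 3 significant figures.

k = Gd⁴/(8D³N_a) = (77.9×10³)(4.6⁴)/(8·49.0³·9) = 4.1176 N/mm = 4117.6 N/m
Wire length L = πDN_a = π·49.0·9 = 1385.4 mm
m = ρ·(πd²/4)·L = 7850 × 16.619×10⁻⁶ m² × 1.3854 m = 0.18074 kg
f_n = ½√(k/m) = 0.5·√(4117.6/0.18074) = 0.5·√(22782) = 75.468 Hz

75.5 Hz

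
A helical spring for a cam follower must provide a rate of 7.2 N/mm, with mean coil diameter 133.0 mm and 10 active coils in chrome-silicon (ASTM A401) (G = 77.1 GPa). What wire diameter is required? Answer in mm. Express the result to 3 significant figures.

d = (8D³N_a·k / G)^(1/4) = (8·133.0³·10·7.2 / (77.1×10³))^0.25
  = (17576)^0.25 = 11.5141 mm

11.5 mm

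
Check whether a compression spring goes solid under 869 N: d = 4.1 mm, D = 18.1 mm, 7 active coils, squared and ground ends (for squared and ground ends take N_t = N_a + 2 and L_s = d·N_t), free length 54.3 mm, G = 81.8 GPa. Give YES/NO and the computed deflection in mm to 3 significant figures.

NO, δ = 12.5 mm

k = Gd⁴/(8D³N_a) = (81.8×10³)(4.1⁴)/(8·18.1³·7) = 69.609 N/mm
N_t = 9; L_s = 4.1·9 = 36.9 mm; δ_solid = L₀ − L_s = 54.3 − 36.9 = 17.4 mm
δ = F/k = 869/69.609 = 12.484 mm
δ < δ_solid → spring does not go solid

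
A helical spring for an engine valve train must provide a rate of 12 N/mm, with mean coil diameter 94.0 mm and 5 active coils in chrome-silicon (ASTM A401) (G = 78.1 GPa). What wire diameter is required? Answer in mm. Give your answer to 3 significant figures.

8.45 mm

d = (8D³N_a·k / G)^(1/4) = (8·94.0³·5·12 / (78.1×10³))^0.25
  = (5104.7)^0.25 = 8.4527 mm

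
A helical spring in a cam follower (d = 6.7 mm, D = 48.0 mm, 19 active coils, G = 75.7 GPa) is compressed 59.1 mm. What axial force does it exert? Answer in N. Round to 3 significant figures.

k = Gd⁴/(8D³N_a) = (75.7×10³)(6.7⁴)/(8·48.0³·19) = 9.0746 N/mm
F = k·δ = 9.0746 × 59.1 = 536.31 N

536 N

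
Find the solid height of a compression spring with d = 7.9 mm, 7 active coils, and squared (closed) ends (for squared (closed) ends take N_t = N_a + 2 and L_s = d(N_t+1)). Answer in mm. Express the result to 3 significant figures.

79.0 mm

squared (closed) ends: N_t = N_a + 2 = 7 + 2 = 9
L_s = d·(N_t+1) = 7.9 × 10 = 79 mm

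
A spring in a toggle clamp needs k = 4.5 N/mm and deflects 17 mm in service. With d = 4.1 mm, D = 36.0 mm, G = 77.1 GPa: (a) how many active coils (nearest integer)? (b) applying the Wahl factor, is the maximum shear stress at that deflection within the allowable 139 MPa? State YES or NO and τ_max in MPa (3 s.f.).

N_a = Gd⁴/(8D³k) = (77.1×10³)(4.1⁴)/(8·36.0³·4.5) = 12.97 → N_a = 13
Actual rate k = Gd⁴/(8D³·13) = 4.49 N/mm
Working load F = kδ = 4.49·17 = 76.33 N
C = 36.0/4.1 = 8.7805; K_W = (4C−1)/(4C−4)+0.615/C = 1.1664
τ_max = K_W·8FD/(πd³) = 1.1664·101.53 = 118.43 MPa
τ_max ≤ 139 MPa → acceptable

(a) 13 coils; (b) YES, τ_max = 118 MPa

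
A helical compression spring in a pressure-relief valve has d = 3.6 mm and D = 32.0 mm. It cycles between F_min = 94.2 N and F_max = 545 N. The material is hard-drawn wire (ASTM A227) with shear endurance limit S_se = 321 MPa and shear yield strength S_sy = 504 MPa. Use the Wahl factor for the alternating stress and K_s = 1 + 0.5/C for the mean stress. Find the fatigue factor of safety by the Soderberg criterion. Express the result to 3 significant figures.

0.385

C = D/d = 32.0/3.6 = 8.8889; K_W = (4C−1)/(4C−4)+0.615/C = 1.1643; K_s = 1+0.5/C = 1.0562
F_a = (F_max−F_min)/2 = 225.4 N; F_m = (F_max+F_min)/2 = 319.6 N
τ_a = K_W·8F_aD/(πd³) = 1.1643 × 393.67 = 458.34 MPa
τ_m = K_s·8F_mD/(πd³) = 1.0562 × 558.2 = 589.6 MPa
Soderberg: 1/n_f = τ_a/S_se + τ_m/S_sy = 458.34/321 + 589.6/504 = 1.42784 + 1.16984 = 2.5977
n_f = 1/2.5977 = 0.385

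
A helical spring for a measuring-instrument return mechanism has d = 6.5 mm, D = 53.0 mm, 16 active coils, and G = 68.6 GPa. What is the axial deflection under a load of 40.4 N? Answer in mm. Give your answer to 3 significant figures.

k = Gd⁴/(8D³N_a) = (68.6×10³)(6.5⁴)/(8·53.0³·16) = 6.426 N/mm
δ = F/k = 40.4 / 6.426 = 6.287 mm

6.29 mm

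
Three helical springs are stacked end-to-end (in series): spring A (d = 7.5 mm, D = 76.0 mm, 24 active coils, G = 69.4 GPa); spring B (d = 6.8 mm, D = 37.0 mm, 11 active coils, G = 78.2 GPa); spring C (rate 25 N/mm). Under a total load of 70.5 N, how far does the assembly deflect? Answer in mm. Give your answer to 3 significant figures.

k_A = Gd⁴/(8D³N_a) = (69.4×10³)(7.5⁴)/(8·76.0³·24) = 2.6053 N/mm
k_B = Gd⁴/(8D³N_a) = (78.2×10³)(6.8⁴)/(8·37.0³·11) = 37.511 N/mm
Series: 1/k_eq = 1/2.6053 + 1/37.511 + 1/25 = 0.45049; k_eq = 2.2198 N/mm
δ = F/k_eq = 70.5/2.2198 = 31.759 mm

31.8 mm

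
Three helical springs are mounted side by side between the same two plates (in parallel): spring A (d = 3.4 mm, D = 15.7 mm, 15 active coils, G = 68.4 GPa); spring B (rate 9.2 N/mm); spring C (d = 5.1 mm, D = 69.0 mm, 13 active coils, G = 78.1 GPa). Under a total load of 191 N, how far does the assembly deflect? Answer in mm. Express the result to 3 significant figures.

k_A = Gd⁴/(8D³N_a) = (68.4×10³)(3.4⁴)/(8·15.7³·15) = 19.683 N/mm
k_C = Gd⁴/(8D³N_a) = (78.1×10³)(5.1⁴)/(8·69.0³·13) = 1.5465 N/mm
Parallel: k_eq = 19.683 + 9.2 + 1.5465 = 30.43 N/mm
δ = F/k_eq = 191/30.43 = 6.2768 mm

6.28 mm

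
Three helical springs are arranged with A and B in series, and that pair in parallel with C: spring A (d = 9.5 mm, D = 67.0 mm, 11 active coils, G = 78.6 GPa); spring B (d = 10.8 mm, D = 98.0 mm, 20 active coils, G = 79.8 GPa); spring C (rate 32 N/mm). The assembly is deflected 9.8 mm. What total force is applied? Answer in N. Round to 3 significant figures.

k_A = Gd⁴/(8D³N_a) = (78.6×10³)(9.5⁴)/(8·67.0³·11) = 24.189 N/mm
k_B = Gd⁴/(8D³N_a) = (79.8×10³)(10.8⁴)/(8·98.0³·20) = 7.2094 N/mm
Springs A,B series: k_AB = 1/(1/24.189+1/7.2094) = 5.554 N/mm; parallel with C: k_eq = 5.554+32 = 37.554 N/mm
F = k_eq·δ = 37.554·9.8 = 368.03 N

368 N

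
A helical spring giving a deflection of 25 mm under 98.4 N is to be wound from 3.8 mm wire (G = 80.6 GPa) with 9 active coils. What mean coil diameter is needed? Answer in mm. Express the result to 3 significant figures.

39.0 mm

Required rate k = F/δ = 98.4/25 = 3.936 N/mm
D = (Gd⁴/(8N_a·k))^(1/3) = (80.6×10³·3.8⁴/(8·9·3.936))^(1/3)
  = (59303.7)^(1/3) = 38.9966 mm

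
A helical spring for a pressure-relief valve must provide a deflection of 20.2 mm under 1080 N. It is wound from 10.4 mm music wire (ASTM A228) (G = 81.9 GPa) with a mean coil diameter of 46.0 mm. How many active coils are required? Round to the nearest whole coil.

23

Required rate k = F/δ = 1080/20.2 = 53.465 N/mm
N_a = Gd⁴/(8D³k) = (81.9×10³ × 10.4⁴)/(8 × 46.0³ × 53.465)
    = 9.58114e+08 / 4.16328e+07 = 23.01 → 23 coils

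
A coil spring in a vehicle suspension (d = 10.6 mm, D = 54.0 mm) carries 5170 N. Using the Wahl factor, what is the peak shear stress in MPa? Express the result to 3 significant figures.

778 MPa

Spring index C = D/d = 54.0/10.6 = 5.0943
K_W = (4C−1)/(4C−4) + 0.615/C = 19.377/16.377 + 0.1207 = 1.3039
τ₀ = 8FD/(πd³) = 8·5170·54.0/(π·10.6³) = 2.23344e+06/3741.7 = 596.91 MPa
τ_max = K·τ₀ = 1.3039 × 596.91 = 778.31 MPa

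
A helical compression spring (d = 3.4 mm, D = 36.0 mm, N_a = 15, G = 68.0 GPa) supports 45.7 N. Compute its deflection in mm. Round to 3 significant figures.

k = Gd⁴/(8D³N_a) = (68.0×10³)(3.4⁴)/(8·36.0³·15) = 1.6231 N/mm
δ = F/k = 45.7 / 1.6231 = 28.157 mm

28.2 mm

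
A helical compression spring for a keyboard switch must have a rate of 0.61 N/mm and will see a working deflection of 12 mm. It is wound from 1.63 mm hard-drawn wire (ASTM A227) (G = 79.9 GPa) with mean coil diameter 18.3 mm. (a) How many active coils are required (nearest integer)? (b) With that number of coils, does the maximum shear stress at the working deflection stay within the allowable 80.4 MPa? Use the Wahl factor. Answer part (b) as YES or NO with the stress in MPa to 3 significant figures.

(a) 19 coils; (b) NO, τ_max = 88.2 MPa

N_a = Gd⁴/(8D³k) = (79.9×10³)(1.63⁴)/(8·18.3³·0.61) = 18.86 → N_a = 19
Actual rate k = Gd⁴/(8D³·19) = 0.60548 N/mm
Working load F = kδ = 0.60548·12 = 7.2658 N
C = 18.3/1.63 = 11.2270; K_W = (4C−1)/(4C−4)+0.615/C = 1.1281
τ_max = K_W·8FD/(πd³) = 1.1281·78.183 = 88.199 MPa
τ_max > 80.4 MPa → exceeds allowable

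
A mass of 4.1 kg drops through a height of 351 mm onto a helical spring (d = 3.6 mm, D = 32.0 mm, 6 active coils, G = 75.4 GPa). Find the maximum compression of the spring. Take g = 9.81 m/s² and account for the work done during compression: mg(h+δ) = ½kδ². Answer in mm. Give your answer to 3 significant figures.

k = Gd⁴/(8D³N_a) = (75.4×10³)(3.6⁴)/(8·32.0³·6) = 8.0517 N/mm
W = mg = 4.1 × 9.81 = 40.221 N
½kδ² − Wδ − Wh = 0 → δ = (W + √(W² + 2kWh))/k
δ = (40.221 + √(1617.7 + 227342))/8.0517 = (40.221 + 478.5)/8.0517 = 64.423 mm

64.4 mm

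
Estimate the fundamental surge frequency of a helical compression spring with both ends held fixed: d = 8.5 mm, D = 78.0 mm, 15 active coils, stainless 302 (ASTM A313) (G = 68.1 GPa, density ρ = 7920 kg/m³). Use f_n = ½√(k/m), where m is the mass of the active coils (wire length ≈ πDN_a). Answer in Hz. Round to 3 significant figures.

30.7 Hz

k = Gd⁴/(8D³N_a) = (68.1×10³)(8.5⁴)/(8·78.0³·15) = 6.2425 N/mm = 6242.5 N/m
Wire length L = πDN_a = π·78.0·15 = 3675.7 mm
m = ρ·(πd²/4)·L = 7920 × 56.745×10⁻⁶ m² × 3.6757 m = 1.6519 kg
f_n = ½√(k/m) = 0.5·√(6242.5/1.6519) = 0.5·√(3778.9) = 30.737 Hz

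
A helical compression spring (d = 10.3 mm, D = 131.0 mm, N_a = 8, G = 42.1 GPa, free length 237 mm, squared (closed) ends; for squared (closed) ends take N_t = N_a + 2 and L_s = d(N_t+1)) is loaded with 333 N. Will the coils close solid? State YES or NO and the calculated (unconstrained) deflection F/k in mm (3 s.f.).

NO, δ = 101 mm

k = Gd⁴/(8D³N_a) = (42.1×10³)(10.3⁴)/(8·131.0³·8) = 3.2933 N/mm
N_t = 10; L_s = 10.3·11 = 113.3 mm; δ_solid = L₀ − L_s = 237 − 113.3 = 123.7 mm
δ = F/k = 333/3.2933 = 101.11 mm
δ < δ_solid → spring does not go solid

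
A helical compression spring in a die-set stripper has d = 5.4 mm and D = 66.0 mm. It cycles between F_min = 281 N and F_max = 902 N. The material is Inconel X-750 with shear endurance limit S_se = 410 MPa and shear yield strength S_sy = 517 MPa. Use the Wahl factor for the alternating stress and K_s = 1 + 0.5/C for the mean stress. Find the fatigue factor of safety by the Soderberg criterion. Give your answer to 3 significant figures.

0.460

C = D/d = 66.0/5.4 = 12.2222; K_W = (4C−1)/(4C−4)+0.615/C = 1.1171; K_s = 1+0.5/C = 1.0409
F_a = (F_max−F_min)/2 = 310.5 N; F_m = (F_max+F_min)/2 = 591.5 N
τ_a = K_W·8F_aD/(πd³) = 1.1171 × 331.41 = 370.23 MPa
τ_m = K_s·8F_mD/(πd³) = 1.0409 × 631.33 = 657.16 MPa
Soderberg: 1/n_f = τ_a/S_se + τ_m/S_sy = 370.23/410 + 657.16/517 = 0.90301 + 1.27110 = 2.1741
n_f = 1/2.1741 = 0.46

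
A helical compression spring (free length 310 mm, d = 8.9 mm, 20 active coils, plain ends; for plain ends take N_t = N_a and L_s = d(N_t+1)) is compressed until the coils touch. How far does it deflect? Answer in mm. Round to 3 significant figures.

N_t = 20; L_s = 8.9·21 = 186.9 mm
δ_solid = L₀ − L_s = 310 − 186.9 = 123.1 mm

123 mm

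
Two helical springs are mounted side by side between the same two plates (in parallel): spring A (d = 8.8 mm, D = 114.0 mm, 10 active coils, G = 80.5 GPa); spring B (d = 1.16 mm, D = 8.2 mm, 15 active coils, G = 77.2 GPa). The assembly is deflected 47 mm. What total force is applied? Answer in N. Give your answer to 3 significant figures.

k_A = Gd⁴/(8D³N_a) = (80.5×10³)(8.8⁴)/(8·114.0³·10) = 4.0731 N/mm
k_B = Gd⁴/(8D³N_a) = (77.2×10³)(1.16⁴)/(8·8.2³·15) = 2.1126 N/mm
Parallel: k_eq = 4.0731 + 2.1126 = 6.1857 N/mm
F = k_eq·δ = 6.1857·47 = 290.73 N

291 N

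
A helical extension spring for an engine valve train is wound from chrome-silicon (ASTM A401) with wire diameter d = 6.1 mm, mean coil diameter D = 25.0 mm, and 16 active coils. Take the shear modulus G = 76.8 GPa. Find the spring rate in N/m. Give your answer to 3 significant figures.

53200 N/m

k = Gd⁴/(8D³N_a) = (76.8×10³ × 6.1⁴) / (8 × 25.0³ × 16)
  = 1.06336e+08 / 2e+06 = 53.168 N/mm = 53168 N/m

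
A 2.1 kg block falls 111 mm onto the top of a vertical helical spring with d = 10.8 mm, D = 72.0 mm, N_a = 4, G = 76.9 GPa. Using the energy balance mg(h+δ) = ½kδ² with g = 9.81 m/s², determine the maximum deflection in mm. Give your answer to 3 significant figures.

k = Gd⁴/(8D³N_a) = (76.9×10³)(10.8⁴)/(8·72.0³·4) = 87.594 N/mm
W = mg = 2.1 × 9.81 = 20.601 N
½kδ² − Wδ − Wh = 0 → δ = (W + √(W² + 2kWh))/k
δ = (20.601 + √(424.4 + 400604))/87.594 = (20.601 + 633.27)/87.594 = 7.4648 mm

7.46 mm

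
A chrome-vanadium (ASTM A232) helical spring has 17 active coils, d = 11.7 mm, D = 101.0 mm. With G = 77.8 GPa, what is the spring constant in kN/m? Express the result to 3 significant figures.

10.4 kN/m

k = Gd⁴/(8D³N_a) = (77.8×10³ × 11.7⁴) / (8 × 101.0³ × 17)
  = 1.45788e+09 / 1.40121e+08 = 10.404 N/mm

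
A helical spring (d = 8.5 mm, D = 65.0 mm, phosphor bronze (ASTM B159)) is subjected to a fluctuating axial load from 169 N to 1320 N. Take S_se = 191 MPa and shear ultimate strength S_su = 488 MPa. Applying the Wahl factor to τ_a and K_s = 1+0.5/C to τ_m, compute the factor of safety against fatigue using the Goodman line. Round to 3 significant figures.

C = D/d = 65.0/8.5 = 7.6471; K_W = (4C−1)/(4C−4)+0.615/C = 1.1933; K_s = 1+0.5/C = 1.0654
F_a = (F_max−F_min)/2 = 575.5 N; F_m = (F_max+F_min)/2 = 744.5 N
τ_a = K_W·8F_aD/(πd³) = 1.1933 × 155.11 = 185.09 MPa
τ_m = K_s·8F_mD/(πd³) = 1.0654 × 200.66 = 213.78 MPa
Goodman: 1/n_f = τ_a/S_se + τ_m/S_su = 185.09/191 + 213.78/488 = 0.96904 + 0.43807 = 1.4071
n_f = 1/1.4071 = 0.7107

0.711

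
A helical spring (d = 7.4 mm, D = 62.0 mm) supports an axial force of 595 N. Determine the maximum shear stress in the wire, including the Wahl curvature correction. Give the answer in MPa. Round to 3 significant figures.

272 MPa

Spring index C = D/d = 62.0/7.4 = 8.3784
K_W = (4C−1)/(4C−4) + 0.615/C = 32.514/29.514 + 0.0734 = 1.1751
τ₀ = 8FD/(πd³) = 8·595·62.0/(π·7.4³) = 295120/1273 = 231.82 MPa
τ_max = K·τ₀ = 1.1751 × 231.82 = 272.4 MPa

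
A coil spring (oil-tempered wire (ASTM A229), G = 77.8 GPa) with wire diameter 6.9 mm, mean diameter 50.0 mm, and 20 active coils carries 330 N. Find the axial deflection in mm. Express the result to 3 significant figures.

k = Gd⁴/(8D³N_a) = (77.8×10³)(6.9⁴)/(8·50.0³·20) = 8.8175 N/mm
δ = F/k = 330 / 8.8175 = 37.426 mm

37.4 mm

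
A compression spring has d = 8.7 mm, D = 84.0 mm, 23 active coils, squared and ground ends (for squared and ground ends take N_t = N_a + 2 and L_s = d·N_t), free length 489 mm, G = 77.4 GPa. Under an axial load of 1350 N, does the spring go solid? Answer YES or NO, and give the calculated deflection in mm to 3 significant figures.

YES, δ = 332 mm

k = Gd⁴/(8D³N_a) = (77.4×10³)(8.7⁴)/(8·84.0³·23) = 4.066 N/mm
N_t = 25; L_s = 8.7·25 = 217.5 mm; δ_solid = L₀ − L_s = 489 − 217.5 = 271.5 mm
δ = F/k = 1350/4.066 = 332.03 mm
δ ≥ δ_solid → spring goes solid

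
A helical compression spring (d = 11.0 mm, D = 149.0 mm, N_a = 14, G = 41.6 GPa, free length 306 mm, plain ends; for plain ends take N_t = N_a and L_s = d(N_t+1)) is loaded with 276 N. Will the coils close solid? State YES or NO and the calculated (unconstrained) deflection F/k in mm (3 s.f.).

YES, δ = 168 mm

k = Gd⁴/(8D³N_a) = (41.6×10³)(11.0⁴)/(8·149.0³·14) = 1.6439 N/mm
N_t = 14; L_s = 11.0·15 = 165 mm; δ_solid = L₀ − L_s = 306 − 165 = 141 mm
δ = F/k = 276/1.6439 = 167.89 mm
δ ≥ δ_solid → spring goes solid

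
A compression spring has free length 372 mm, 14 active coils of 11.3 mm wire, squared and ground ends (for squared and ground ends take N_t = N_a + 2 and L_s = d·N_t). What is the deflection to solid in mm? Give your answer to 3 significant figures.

N_t = 16; L_s = 11.3·16 = 180.8 mm
δ_solid = L₀ − L_s = 372 − 180.8 = 191.2 mm

191 mm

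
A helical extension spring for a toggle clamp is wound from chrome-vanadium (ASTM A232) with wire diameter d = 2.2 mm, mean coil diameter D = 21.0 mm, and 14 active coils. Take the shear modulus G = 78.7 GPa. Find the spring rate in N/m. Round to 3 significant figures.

k = Gd⁴/(8D³N_a) = (78.7×10³ × 2.2⁴) / (8 × 21.0³ × 14)
  = 1.84359e+06 / 1.03723e+06 = 1.7774 N/mm = 1777.4 N/m

1780 N/m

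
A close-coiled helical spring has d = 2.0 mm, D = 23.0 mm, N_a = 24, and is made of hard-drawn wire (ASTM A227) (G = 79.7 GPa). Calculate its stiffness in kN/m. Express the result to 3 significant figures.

k = Gd⁴/(8D³N_a) = (79.7×10³ × 2.0⁴) / (8 × 23.0³ × 24)
  = 1.2752e+06 / 2.33606e+06 = 0.54588 N/mm

0.546 kN/m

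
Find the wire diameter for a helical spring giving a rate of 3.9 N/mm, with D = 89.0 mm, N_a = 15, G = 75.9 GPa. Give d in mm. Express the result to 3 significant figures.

d = (8D³N_a·k / G)^(1/4) = (8·89.0³·15·3.9 / (75.9×10³))^0.25
  = (4346.8)^0.25 = 8.1198 mm

8.12 mm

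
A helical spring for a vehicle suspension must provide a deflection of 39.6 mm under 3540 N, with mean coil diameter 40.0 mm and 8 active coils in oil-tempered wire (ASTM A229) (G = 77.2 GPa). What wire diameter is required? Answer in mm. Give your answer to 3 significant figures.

8.30 mm

Required rate k = F/δ = 3540/39.6 = 89.394 N/mm
d = (8D³N_a·k / G)^(1/4) = (8·40.0³·8·89.394 / (77.2×10³))^0.25
  = (4743)^0.25 = 8.2987 mm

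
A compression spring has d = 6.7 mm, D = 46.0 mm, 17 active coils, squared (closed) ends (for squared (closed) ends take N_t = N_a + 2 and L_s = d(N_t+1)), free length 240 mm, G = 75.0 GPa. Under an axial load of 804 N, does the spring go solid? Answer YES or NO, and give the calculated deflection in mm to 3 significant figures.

NO, δ = 70.4 mm

k = Gd⁴/(8D³N_a) = (75.0×10³)(6.7⁴)/(8·46.0³·17) = 11.417 N/mm
N_t = 19; L_s = 6.7·20 = 134 mm; δ_solid = L₀ − L_s = 240 − 134 = 106 mm
δ = F/k = 804/11.417 = 70.422 mm
δ < δ_solid → spring does not go solid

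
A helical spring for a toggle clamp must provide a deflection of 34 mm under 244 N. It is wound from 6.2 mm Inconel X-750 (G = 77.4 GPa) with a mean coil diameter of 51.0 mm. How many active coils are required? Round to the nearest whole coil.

Required rate k = F/δ = 244/34 = 7.1765 N/mm
N_a = Gd⁴/(8D³k) = (77.4×10³ × 6.2⁴)/(8 × 51.0³ × 7.1765)
    = 1.14369e+08 / 7.61573e+06 = 15.02 → 15 coils

15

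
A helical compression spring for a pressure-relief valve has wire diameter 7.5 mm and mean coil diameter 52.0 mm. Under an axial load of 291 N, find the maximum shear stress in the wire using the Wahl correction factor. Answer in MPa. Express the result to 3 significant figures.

111 MPa

Spring index C = D/d = 52.0/7.5 = 6.9333
K_W = (4C−1)/(4C−4) + 0.615/C = 26.733/23.733 + 0.0887 = 1.2151
τ₀ = 8FD/(πd³) = 8·291·52.0/(π·7.5³) = 121056/1325.4 = 91.338 MPa
τ_max = K·τ₀ = 1.2151 × 91.338 = 110.99 MPa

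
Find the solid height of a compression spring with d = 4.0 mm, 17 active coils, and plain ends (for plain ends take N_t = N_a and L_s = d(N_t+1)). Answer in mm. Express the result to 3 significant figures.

plain ends: N_t = N_a = 17
L_s = d·(N_t+1) = 4.0 × 18 = 72 mm

72.0 mm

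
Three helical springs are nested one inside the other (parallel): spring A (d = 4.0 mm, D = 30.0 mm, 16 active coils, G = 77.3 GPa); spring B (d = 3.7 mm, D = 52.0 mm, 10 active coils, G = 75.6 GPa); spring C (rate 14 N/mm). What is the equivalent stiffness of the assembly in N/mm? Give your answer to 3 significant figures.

k_A = Gd⁴/(8D³N_a) = (77.3×10³)(4.0⁴)/(8·30.0³·16) = 5.7259 N/mm
k_B = Gd⁴/(8D³N_a) = (75.6×10³)(3.7⁴)/(8·52.0³·10) = 1.2596 N/mm
Parallel: k_eq = 5.7259 + 1.2596 + 14 = 20.986 N/mm

21.0 N/mm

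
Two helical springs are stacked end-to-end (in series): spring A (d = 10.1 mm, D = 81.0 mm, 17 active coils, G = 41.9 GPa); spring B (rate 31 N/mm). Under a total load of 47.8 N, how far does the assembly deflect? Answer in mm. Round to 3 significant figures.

k_A = Gd⁴/(8D³N_a) = (41.9×10³)(10.1⁴)/(8·81.0³·17) = 6.0326 N/mm
Series: 1/k_eq = 1/6.0326 + 1/31 = 0.19802; k_eq = 5.0499 N/mm
δ = F/k_eq = 47.8/5.0499 = 9.4655 mm

9.47 mm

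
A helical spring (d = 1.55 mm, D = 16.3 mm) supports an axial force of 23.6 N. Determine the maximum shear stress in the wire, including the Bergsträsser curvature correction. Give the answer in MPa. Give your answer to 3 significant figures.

Spring index C = D/d = 16.3/1.55 = 10.5161
K_B = (4C+2)/(4C−3) = 44.065/39.065 = 1.1280
τ₀ = 8FD/(πd³) = 8·23.6·16.3/(π·1.55³) = 3077.44/11.699 = 263.05 MPa
τ_max = K·τ₀ = 1.1280 × 263.05 = 296.72 MPa

297 MPa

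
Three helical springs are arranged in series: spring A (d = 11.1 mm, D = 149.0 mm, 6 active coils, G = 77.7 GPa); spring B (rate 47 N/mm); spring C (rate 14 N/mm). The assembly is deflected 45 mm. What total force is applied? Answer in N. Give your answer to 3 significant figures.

k_A = Gd⁴/(8D³N_a) = (77.7×10³)(11.1⁴)/(8·149.0³·6) = 7.4287 N/mm
Series: 1/k_eq = 1/7.4287 + 1/47 + 1/14 = 0.22732; k_eq = 4.3991 N/mm
F = k_eq·δ = 4.3991·45 = 197.96 N

198 N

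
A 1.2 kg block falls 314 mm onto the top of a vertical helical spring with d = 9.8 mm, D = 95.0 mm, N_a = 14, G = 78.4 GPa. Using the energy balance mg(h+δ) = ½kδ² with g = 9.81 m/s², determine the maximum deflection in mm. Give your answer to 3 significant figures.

32.9 mm

k = Gd⁴/(8D³N_a) = (78.4×10³)(9.8⁴)/(8·95.0³·14) = 7.5306 N/mm
W = mg = 1.2 × 9.81 = 11.772 N
½kδ² − Wδ − Wh = 0 → δ = (W + √(W² + 2kWh))/k
δ = (11.772 + √(138.58 + 55672.6))/7.5306 = (11.772 + 236.24)/7.5306 = 32.934 mm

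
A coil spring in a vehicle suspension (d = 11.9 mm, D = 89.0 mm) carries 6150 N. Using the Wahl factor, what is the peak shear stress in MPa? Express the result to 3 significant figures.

991 MPa

Spring index C = D/d = 89.0/11.9 = 7.4790
K_W = (4C−1)/(4C−4) + 0.615/C = 28.916/25.916 + 0.0822 = 1.1980
τ₀ = 8FD/(πd³) = 8·6150·89.0/(π·11.9³) = 4.3788e+06/5294.1 = 827.11 MPa
τ_max = K·τ₀ = 1.1980 × 827.11 = 990.87 MPa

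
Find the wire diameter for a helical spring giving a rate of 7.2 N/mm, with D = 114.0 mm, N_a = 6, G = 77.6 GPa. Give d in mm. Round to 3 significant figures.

d = (8D³N_a·k / G)^(1/4) = (8·114.0³·6·7.2 / (77.6×10³))^0.25
  = (6598.2)^0.25 = 9.0127 mm

9.01 mm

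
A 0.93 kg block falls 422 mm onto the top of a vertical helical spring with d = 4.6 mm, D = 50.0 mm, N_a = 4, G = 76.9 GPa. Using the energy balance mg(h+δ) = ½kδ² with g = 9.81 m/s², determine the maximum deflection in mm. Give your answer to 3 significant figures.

k = Gd⁴/(8D³N_a) = (76.9×10³)(4.6⁴)/(8·50.0³·4) = 8.6079 N/mm
W = mg = 0.93 × 9.81 = 9.1233 N
½kδ² − Wδ − Wh = 0 → δ = (W + √(W² + 2kWh))/k
δ = (9.1233 + √(83.235 + 66281.5))/8.6079 = (9.1233 + 257.61)/8.6079 = 30.987 mm

31.0 mm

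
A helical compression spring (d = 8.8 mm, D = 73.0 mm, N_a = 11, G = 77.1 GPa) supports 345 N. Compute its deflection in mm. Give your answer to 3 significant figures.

25.5 mm

k = Gd⁴/(8D³N_a) = (77.1×10³)(8.8⁴)/(8·73.0³·11) = 13.506 N/mm
δ = F/k = 345 / 13.506 = 25.544 mm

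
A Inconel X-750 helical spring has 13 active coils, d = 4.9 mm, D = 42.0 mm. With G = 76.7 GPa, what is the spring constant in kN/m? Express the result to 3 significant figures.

5.74 kN/m

k = Gd⁴/(8D³N_a) = (76.7×10³ × 4.9⁴) / (8 × 42.0³ × 13)
  = 4.4216e+07 / 7.70515e+06 = 5.7385 N/mm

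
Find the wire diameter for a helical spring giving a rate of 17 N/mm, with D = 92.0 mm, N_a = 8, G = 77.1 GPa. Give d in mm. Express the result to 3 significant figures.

d = (8D³N_a·k / G)^(1/4) = (8·92.0³·8·17 / (77.1×10³))^0.25
  = (10988)^0.25 = 10.2385 mm

10.2 mm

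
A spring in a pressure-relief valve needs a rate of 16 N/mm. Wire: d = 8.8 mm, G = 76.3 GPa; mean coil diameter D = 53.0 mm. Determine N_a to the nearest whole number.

24

N_a = Gd⁴/(8D³k) = (76.3×10³ × 8.8⁴)/(8 × 53.0³ × 16)
    = 4.57568e+08 / 1.90563e+07 = 24.01 → 24 coils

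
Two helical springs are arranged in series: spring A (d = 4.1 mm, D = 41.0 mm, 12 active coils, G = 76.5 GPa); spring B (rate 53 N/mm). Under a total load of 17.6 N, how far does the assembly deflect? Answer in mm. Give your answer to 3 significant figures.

5.72 mm

k_A = Gd⁴/(8D³N_a) = (76.5×10³)(4.1⁴)/(8·41.0³·12) = 3.2672 N/mm
Series: 1/k_eq = 1/3.2672 + 1/53 = 0.32494; k_eq = 3.0775 N/mm
δ = F/k_eq = 17.6/3.0775 = 5.719 mm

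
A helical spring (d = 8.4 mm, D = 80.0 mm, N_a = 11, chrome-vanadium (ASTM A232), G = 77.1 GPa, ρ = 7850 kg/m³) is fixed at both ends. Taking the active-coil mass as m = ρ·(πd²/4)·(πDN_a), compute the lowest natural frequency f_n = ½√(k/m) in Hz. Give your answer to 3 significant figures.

42.1 Hz

k = Gd⁴/(8D³N_a) = (77.1×10³)(8.4⁴)/(8·80.0³·11) = 8.5196 N/mm = 8519.6 N/m
Wire length L = πDN_a = π·80.0·11 = 2764.6 mm
m = ρ·(πd²/4)·L = 7850 × 55.418×10⁻⁶ m² × 2.7646 m = 1.2027 kg
f_n = ½√(k/m) = 0.5·√(8519.6/1.2027) = 0.5·√(7083.8) = 42.083 Hz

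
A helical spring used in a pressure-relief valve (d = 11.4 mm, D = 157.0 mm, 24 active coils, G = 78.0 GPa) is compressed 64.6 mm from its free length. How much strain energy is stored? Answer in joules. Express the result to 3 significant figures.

3.70 J

k = Gd⁴/(8D³N_a) = (78.0×10³)(11.4⁴)/(8·157.0³·24) = 1.773 N/mm
U = ½kδ² = 0.5 × 1.773 × 64.6² = 3699.5 N·mm = 3.6995 J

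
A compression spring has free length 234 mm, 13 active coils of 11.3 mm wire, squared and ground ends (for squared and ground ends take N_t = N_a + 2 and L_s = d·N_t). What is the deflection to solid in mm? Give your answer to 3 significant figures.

N_t = 15; L_s = 11.3·15 = 169.5 mm
δ_solid = L₀ − L_s = 234 − 169.5 = 64.5 mm

64.5 mm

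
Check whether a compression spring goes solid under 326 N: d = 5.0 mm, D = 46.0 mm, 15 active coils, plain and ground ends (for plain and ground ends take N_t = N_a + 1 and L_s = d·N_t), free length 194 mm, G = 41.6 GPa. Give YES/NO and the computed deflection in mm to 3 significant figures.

k = Gd⁴/(8D³N_a) = (41.6×10³)(5.0⁴)/(8·46.0³·15) = 2.226 N/mm
N_t = 16; L_s = 5.0·16 = 80 mm; δ_solid = L₀ − L_s = 194 − 80 = 114 mm
δ = F/k = 326/2.226 = 146.45 mm
δ ≥ δ_solid → spring goes solid

YES, δ = 146 mm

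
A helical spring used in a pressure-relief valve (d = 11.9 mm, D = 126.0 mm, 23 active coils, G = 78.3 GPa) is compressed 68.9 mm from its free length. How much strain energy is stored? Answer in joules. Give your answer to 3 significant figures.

10.1 J

k = Gd⁴/(8D³N_a) = (78.3×10³)(11.9⁴)/(8·126.0³·23) = 4.266 N/mm
U = ½kδ² = 0.5 × 4.266 × 68.9² = 10126 N·mm = 10.126 J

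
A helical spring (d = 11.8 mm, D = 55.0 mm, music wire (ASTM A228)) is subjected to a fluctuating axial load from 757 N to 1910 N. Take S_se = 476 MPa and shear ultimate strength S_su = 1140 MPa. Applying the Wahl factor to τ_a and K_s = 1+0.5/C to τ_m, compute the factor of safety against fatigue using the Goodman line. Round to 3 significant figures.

4.03

C = D/d = 55.0/11.8 = 4.6610; K_W = (4C−1)/(4C−4)+0.615/C = 1.3368; K_s = 1+0.5/C = 1.1073
F_a = (F_max−F_min)/2 = 576.5 N; F_m = (F_max+F_min)/2 = 1333.5 N
τ_a = K_W·8F_aD/(πd³) = 1.3368 × 49.142 = 65.694 MPa
τ_m = K_s·8F_mD/(πd³) = 1.1073 × 113.67 = 125.86 MPa
Goodman: 1/n_f = τ_a/S_se + τ_m/S_su = 65.694/476 + 125.86/1140 = 0.13801 + 0.11041 = 0.24842
n_f = 1/0.24842 = 4.025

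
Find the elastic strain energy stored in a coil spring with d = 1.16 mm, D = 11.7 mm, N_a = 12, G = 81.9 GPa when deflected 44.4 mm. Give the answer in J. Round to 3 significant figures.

k = Gd⁴/(8D³N_a) = (81.9×10³)(1.16⁴)/(8·11.7³·12) = 0.96447 N/mm
U = ½kδ² = 0.5 × 0.96447 × 44.4² = 950.66 N·mm = 0.95066 J

0.951 J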